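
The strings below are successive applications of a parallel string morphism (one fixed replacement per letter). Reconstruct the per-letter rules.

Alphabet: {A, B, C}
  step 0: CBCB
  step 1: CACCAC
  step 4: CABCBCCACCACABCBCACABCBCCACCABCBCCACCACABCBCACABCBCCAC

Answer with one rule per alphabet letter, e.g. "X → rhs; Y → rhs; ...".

  step 0 ⇒ step 1: CBCB ⇒ CA·C·CA·C
    B ↦ C
    C ↦ CA
    A ↦ BCB  (constrained at step 1)

A->BCB, B->C, C->CA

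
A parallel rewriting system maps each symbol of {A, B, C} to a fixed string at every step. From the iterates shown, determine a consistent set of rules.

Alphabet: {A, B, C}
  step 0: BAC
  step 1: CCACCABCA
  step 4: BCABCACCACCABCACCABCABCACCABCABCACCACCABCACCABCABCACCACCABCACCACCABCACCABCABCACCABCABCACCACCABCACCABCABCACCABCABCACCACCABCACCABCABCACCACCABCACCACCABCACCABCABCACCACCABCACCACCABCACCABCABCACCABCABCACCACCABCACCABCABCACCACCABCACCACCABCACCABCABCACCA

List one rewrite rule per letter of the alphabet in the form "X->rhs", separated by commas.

A->CCA, B->CCA, C->BCA

  step 0 ⇒ step 1: BAC ⇒ CCA·CCA·BCA
    A ↦ CCA
    B ↦ CCA
    C ↦ BCA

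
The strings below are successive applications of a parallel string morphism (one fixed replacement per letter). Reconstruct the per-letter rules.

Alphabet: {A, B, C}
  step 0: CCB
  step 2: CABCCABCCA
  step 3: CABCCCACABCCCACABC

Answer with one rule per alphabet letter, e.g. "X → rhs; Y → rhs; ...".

A->BC, B->C, C->CA

  step 2 ⇒ step 3: CABCCABCCA ⇒ CA·BC·C·CA·CA·BC·C·CA·CA·BC
    A ↦ BC
    B ↦ C
    C ↦ CA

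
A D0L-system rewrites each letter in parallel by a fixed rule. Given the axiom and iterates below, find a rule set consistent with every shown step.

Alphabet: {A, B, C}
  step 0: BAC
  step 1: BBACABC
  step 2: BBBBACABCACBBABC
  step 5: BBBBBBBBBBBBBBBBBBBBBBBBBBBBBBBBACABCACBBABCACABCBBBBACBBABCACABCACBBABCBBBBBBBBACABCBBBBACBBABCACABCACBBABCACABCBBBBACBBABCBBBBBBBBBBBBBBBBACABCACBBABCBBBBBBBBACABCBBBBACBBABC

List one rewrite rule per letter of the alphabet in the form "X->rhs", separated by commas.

  step 1 ⇒ step 2: BBACABC ⇒ BB·BB·AC·ABC·AC·BB·ABC
    A ↦ AC
    B ↦ BB
    C ↦ ABC

A->AC, B->BB, C->ABC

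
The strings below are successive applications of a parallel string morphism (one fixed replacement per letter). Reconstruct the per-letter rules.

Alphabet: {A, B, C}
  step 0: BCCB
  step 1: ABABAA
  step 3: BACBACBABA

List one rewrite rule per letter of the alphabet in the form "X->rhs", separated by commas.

  step 0 ⇒ step 1: BCCB ⇒ A·BA·BA·A
    B ↦ A
    C ↦ BA
    A ↦ C  (constrained at step 1)

A->C, B->A, C->BA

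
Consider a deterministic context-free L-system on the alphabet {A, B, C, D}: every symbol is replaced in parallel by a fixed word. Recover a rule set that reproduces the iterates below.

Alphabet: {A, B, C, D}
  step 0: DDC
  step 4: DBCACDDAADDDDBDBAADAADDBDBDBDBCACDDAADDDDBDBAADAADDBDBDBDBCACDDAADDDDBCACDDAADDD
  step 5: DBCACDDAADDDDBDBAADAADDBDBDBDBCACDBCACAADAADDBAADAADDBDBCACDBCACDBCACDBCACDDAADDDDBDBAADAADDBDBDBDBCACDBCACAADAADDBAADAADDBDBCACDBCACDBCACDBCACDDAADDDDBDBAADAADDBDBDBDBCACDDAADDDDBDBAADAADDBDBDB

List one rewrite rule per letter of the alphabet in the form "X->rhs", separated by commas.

A->AAD, B->CAC, C->DD, D->DB

  step 4 ⇒ step 5: DBCACDDAADDDDBDBAADAADDBDBDBDBCACDDAADDDDBDBAADAADDBDBDBDBCACDDAADDDDBCACDDAADDD ⇒ DB·CAC·DD·AAD·DD·DB·DB·AAD·AAD·DB·DB·DB·DB·CAC·DB·CAC·AAD·AAD·DB·AAD·AAD·DB·DB·CAC·DB·CAC·DB·CAC·DB·CAC·DD·AAD·DD·DB·DB·AAD·AAD·DB·DB·DB·DB·CAC·DB·CAC·AAD·AAD·DB·AAD·AAD·DB·DB·CAC·DB·CAC·DB·CAC·DB·CAC·DD·AAD·DD·DB·DB·AAD·AAD·DB·DB·DB·DB·CAC·DD·AAD·DD·DB·DB·AAD·AAD·DB·DB·DB
    A ↦ AAD
    B ↦ CAC
    C ↦ DD
    D ↦ DB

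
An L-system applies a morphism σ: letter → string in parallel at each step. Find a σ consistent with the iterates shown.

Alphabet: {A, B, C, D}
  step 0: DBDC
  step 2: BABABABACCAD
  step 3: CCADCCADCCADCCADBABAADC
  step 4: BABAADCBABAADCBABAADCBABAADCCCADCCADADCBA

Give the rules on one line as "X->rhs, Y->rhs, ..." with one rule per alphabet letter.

  step 3 ⇒ step 4: CCADCCADCCADCCADBABAADC ⇒ BA·BA·AD·C·BA·BA·AD·C·BA·BA·AD·C·BA·BA·AD·C·CC·AD·CC·AD·AD·C·BA
    A ↦ AD
    B ↦ CC
    C ↦ BA
    D ↦ C

A->AD, B->CC, C->BA, D->C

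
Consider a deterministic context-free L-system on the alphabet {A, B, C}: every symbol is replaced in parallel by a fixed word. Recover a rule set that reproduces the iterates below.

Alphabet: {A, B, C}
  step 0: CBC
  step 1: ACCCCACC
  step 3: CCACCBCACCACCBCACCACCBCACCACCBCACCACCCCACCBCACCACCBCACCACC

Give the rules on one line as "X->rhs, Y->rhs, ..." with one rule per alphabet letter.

  step 0 ⇒ step 1: CBC ⇒ ACC·CC·ACC
    B ↦ CC
    C ↦ ACC
    A ↦ BC  (constrained at step 1)

A->BC, B->CC, C->ACC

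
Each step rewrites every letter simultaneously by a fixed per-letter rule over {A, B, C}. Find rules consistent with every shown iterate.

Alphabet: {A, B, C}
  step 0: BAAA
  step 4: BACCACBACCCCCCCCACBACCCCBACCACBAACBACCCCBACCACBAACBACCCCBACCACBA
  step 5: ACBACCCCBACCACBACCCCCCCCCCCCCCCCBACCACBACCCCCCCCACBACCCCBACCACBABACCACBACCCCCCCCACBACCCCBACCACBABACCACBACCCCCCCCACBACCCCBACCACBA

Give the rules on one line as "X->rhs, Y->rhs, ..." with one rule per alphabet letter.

  step 4 ⇒ step 5: BACCACBACCCCCCCCACBACCCCBACCACBAACBACCCCBACCACBAACBACCCCBACCACBA ⇒ AC·BA·CC·CC·BA·CC·AC·BA·CC·CC·CC·CC·CC·CC·CC·CC·BA·CC·AC·BA·CC·CC·CC·CC·AC·BA·CC·CC·BA·CC·AC·BA·BA·CC·AC·BA·CC·CC·CC·CC·AC·BA·CC·CC·BA·CC·AC·BA·BA·CC·AC·BA·CC·CC·CC·CC·AC·BA·CC·CC·BA·CC·AC·BA
    A ↦ BA
    B ↦ AC
    C ↦ CC

A->BA, B->AC, C->CC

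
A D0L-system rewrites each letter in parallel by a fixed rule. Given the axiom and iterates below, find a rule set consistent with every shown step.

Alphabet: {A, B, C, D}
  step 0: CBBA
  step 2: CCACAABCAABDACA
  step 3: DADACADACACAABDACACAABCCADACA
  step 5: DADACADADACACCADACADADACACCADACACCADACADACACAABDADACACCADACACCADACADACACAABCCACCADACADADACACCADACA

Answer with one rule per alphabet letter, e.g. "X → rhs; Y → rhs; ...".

A->CA, B->AB, C->DA, D->C

  step 2 ⇒ step 3: CCACAABCAABDACA ⇒ DA·DA·CA·DA·CA·CA·AB·DA·CA·CA·AB·C·CA·DA·CA
    A ↦ CA
    B ↦ AB
    C ↦ DA
    D ↦ C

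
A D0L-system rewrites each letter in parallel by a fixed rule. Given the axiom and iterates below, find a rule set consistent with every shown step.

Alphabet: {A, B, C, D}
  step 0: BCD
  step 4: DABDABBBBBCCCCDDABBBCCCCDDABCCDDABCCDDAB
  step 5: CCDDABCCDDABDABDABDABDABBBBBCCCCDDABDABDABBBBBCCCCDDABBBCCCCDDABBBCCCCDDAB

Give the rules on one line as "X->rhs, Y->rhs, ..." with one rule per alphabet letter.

A->D, B->DAB, C->B, D->CC

  step 4 ⇒ step 5: DABDABBBBBCCCCDDABBBCCCCDDABCCDDABCCDDAB ⇒ CC·D·DAB·CC·D·DAB·DAB·DAB·DAB·DAB·B·B·B·B·CC·CC·D·DAB·DAB·DAB·B·B·B·B·CC·CC·D·DAB·B·B·CC·CC·D·DAB·B·B·CC·CC·D·DAB
    A ↦ D
    B ↦ DAB
    C ↦ B
    D ↦ CC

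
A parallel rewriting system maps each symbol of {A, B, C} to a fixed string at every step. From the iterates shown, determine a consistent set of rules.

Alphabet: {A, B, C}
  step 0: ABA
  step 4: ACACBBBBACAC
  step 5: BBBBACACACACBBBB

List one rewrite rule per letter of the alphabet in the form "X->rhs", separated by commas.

A->B, B->AC, C->B

  step 4 ⇒ step 5: ACACBBBBACAC ⇒ B·B·B·B·AC·AC·AC·AC·B·B·B·B
    A ↦ B
    B ↦ AC
    C ↦ B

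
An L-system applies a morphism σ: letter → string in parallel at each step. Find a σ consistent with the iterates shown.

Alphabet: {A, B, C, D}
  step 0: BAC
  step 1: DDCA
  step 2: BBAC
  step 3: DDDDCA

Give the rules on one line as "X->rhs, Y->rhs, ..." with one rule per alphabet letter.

  step 2 ⇒ step 3: BBAC ⇒ DD·DD·C·A
    A ↦ C
    B ↦ DD
    C ↦ A
  step 1 ⇒ step 2: DDCA ⇒ B·B·A·C
    D ↦ B

A->C, B->DD, C->A, D->B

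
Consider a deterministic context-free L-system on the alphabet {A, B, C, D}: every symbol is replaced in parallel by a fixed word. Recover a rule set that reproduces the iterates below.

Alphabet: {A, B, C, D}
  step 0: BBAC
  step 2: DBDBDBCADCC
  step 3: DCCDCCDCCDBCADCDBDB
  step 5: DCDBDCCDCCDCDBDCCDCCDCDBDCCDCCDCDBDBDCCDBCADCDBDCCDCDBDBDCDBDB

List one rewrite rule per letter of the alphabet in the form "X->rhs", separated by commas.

A->CA, B->C, C->DB, D->DC

  step 2 ⇒ step 3: DBDBDBCADCC ⇒ DC·C·DC·C·DC·C·DB·CA·DC·DB·DB
    A ↦ CA
    B ↦ C
    C ↦ DB
    D ↦ DC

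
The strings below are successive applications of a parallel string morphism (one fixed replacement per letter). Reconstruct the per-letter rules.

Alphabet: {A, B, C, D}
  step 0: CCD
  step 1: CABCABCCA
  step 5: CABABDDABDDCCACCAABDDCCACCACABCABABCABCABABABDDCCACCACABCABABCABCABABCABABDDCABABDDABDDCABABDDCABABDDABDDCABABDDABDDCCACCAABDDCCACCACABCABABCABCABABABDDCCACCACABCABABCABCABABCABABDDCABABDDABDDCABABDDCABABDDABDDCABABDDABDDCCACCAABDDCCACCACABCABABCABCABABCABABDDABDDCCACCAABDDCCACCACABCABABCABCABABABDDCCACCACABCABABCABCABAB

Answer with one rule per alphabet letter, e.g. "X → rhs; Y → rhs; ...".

  step 0 ⇒ step 1: CCD ⇒ CAB·CAB·CCA
    C ↦ CAB
    D ↦ CCA
    A ↦ AB  (constrained at step 1)
    B ↦ DD  (constrained at step 1)

A->AB, B->DD, C->CAB, D->CCA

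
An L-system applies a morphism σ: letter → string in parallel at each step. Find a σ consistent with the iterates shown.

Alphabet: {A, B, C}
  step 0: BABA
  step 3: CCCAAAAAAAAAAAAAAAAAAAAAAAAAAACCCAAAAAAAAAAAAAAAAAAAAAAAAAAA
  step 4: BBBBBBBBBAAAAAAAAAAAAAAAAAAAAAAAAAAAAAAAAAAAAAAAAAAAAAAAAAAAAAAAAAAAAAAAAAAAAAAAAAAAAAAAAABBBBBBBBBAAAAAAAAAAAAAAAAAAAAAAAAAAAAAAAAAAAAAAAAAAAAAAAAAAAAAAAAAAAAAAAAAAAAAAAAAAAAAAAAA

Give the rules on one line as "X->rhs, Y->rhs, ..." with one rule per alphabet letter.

  step 3 ⇒ step 4: CCCAAAAAAAAAAAAAAAAAAAAAAAAAAACCCAAAAAAAAAAAAAAAAAAAAAAAAAAA ⇒ BBB·BBB·BBB·AAA·AAA·AAA·AAA·AAA·AAA·AAA·AAA·AAA·AAA·AAA·AAA·AAA·AAA·AAA·AAA·AAA·AAA·AAA·AAA·AAA·AAA·AAA·AAA·AAA·AAA·AAA·BBB·BBB·BBB·AAA·AAA·AAA·AAA·AAA·AAA·AAA·AAA·AAA·AAA·AAA·AAA·AAA·AAA·AAA·AAA·AAA·AAA·AAA·AAA·AAA·AAA·AAA·AAA·AAA·AAA·AAA
    A ↦ AAA
    C ↦ BBB
    B ↦ C  (constrained at step 0)

A->AAA, B->C, C->BBB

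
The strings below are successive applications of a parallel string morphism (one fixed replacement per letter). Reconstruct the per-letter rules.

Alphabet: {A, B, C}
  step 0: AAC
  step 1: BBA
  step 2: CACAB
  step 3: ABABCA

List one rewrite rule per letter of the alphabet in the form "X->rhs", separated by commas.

  step 2 ⇒ step 3: CACAB ⇒ A·B·A·B·CA
    A ↦ B
    B ↦ CA
    C ↦ A

A->B, B->CA, C->A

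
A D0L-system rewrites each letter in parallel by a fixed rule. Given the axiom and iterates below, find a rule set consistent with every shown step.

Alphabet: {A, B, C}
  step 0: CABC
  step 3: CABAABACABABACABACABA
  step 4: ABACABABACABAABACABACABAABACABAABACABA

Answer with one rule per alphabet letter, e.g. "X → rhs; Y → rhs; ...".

  step 3 ⇒ step 4: CABAABACABABACABACABA ⇒ A·BA·CA·BA·BA·CA·BA·A·BA·CA·BA·CA·BA·A·BA·CA·BA·A·BA·CA·BA
    A ↦ BA
    B ↦ CA
    C ↦ A

A->BA, B->CA, C->A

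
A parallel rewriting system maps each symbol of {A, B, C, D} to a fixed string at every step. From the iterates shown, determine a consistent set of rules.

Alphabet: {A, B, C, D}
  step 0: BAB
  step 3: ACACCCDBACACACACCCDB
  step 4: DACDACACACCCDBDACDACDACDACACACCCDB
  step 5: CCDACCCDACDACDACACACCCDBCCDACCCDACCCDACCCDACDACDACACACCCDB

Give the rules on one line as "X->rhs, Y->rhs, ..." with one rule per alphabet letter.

A->D, B->DB, C->AC, D->CC

  step 4 ⇒ step 5: DACDACACACCCDBDACDACDACDACACACCCDB ⇒ CC·D·AC·CC·D·AC·D·AC·D·AC·AC·AC·CC·DB·CC·D·AC·CC·D·AC·CC·D·AC·CC·D·AC·D·AC·D·AC·AC·AC·CC·DB
    A ↦ D
    B ↦ DB
    C ↦ AC
    D ↦ CC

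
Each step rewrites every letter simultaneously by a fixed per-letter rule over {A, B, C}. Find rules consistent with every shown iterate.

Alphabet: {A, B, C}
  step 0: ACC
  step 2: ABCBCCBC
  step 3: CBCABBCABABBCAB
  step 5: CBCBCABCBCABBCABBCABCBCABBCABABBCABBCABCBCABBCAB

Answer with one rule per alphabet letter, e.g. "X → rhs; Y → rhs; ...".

A->C, B->BC, C->AB

  step 2 ⇒ step 3: ABCBCCBC ⇒ C·BC·AB·BC·AB·AB·BC·AB
    A ↦ C
    B ↦ BC
    C ↦ AB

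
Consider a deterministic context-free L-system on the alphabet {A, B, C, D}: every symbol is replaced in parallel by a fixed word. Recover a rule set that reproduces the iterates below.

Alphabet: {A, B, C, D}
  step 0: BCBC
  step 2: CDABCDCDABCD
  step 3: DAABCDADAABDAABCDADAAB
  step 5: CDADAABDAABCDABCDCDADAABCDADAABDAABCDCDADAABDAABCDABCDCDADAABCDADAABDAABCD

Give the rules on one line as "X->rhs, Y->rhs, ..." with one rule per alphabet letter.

  step 2 ⇒ step 3: CDABCDCDABCD ⇒ DA·AB·CD·A·DA·AB·DA·AB·CD·A·DA·AB
    A ↦ CD
    B ↦ A
    C ↦ DA
    D ↦ AB

A->CD, B->A, C->DA, D->AB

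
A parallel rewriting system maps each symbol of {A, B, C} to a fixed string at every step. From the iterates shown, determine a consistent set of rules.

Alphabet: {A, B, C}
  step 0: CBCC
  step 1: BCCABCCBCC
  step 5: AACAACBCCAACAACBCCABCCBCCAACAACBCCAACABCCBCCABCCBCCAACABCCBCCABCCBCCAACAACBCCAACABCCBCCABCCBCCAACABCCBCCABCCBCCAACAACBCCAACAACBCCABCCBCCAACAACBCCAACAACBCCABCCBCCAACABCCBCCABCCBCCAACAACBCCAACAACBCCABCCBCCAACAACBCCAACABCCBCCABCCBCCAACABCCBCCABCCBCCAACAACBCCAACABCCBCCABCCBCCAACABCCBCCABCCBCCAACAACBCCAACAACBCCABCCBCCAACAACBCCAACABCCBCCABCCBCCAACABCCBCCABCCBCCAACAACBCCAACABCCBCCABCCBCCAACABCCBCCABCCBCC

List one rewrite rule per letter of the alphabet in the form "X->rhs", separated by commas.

A->AAC, B->A, C->BCC

  step 0 ⇒ step 1: CBCC ⇒ BCC·A·BCC·BCC
    B ↦ A
    C ↦ BCC
    A ↦ AAC  (constrained at step 1)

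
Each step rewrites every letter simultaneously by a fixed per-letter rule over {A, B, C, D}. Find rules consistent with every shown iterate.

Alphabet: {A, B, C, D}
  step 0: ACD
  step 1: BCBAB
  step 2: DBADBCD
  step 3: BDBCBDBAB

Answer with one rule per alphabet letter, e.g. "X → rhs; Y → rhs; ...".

  step 2 ⇒ step 3: DBADBCD ⇒ B·D·BC·B·D·BA·B
    A ↦ BC
    B ↦ D
    C ↦ BA
    D ↦ B

A->BC, B->D, C->BA, D->B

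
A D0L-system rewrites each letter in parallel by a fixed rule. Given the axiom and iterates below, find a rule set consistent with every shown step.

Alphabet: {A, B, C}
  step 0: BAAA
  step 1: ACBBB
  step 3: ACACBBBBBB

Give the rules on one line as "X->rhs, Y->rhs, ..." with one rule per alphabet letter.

  step 0 ⇒ step 1: BAAA ⇒ AC·B·B·B
    A ↦ B
    B ↦ AC
    C ↦ B  (constrained at step 1)

A->B, B->AC, C->B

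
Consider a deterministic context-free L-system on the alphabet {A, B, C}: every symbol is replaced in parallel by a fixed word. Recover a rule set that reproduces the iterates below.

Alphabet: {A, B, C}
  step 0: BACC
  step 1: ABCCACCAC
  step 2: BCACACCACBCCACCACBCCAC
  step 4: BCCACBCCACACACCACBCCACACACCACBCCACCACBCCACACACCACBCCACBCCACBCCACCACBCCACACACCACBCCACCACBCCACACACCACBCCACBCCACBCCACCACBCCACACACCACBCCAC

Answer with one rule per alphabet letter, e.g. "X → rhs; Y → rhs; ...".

  step 1 ⇒ step 2: ABCCACCAC ⇒ BC·A·CAC·CAC·BC·CAC·CAC·BC·CAC
    A ↦ BC
    B ↦ A
    C ↦ CAC

A->BC, B->A, C->CAC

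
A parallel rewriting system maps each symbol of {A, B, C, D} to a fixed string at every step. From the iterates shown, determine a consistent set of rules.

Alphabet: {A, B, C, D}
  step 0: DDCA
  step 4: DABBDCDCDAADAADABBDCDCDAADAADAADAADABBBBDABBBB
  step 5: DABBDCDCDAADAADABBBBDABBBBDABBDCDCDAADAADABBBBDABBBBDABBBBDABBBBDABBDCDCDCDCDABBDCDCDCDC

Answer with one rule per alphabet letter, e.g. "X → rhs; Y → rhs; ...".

  step 4 ⇒ step 5: DABBDCDCDAADAADABBDCDCDAADAADAADAADABBBBDABBBB ⇒ DA·BB·DC·DC·DA·A·DA·A·DA·BB·BB·DA·BB·BB·DA·BB·DC·DC·DA·A·DA·A·DA·BB·BB·DA·BB·BB·DA·BB·BB·DA·BB·BB·DA·BB·DC·DC·DC·DC·DA·BB·DC·DC·DC·DC
    A ↦ BB
    B ↦ DC
    C ↦ A
    D ↦ DA

A->BB, B->DC, C->A, D->DA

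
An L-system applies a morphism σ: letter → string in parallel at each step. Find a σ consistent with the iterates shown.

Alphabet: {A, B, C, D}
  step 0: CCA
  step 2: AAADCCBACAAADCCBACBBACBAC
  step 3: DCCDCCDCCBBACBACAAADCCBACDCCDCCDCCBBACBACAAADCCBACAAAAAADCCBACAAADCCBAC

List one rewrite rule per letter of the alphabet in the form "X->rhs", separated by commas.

  step 2 ⇒ step 3: AAADCCBACAAADCCBACBBACBAC ⇒ DCC·DCC·DCC·B·BAC·BAC·AAA·DCC·BAC·DCC·DCC·DCC·B·BAC·BAC·AAA·DCC·BAC·AAA·AAA·DCC·BAC·AAA·DCC·BAC
    A ↦ DCC
    B ↦ AAA
    C ↦ BAC
    D ↦ B

A->DCC, B->AAA, C->BAC, D->B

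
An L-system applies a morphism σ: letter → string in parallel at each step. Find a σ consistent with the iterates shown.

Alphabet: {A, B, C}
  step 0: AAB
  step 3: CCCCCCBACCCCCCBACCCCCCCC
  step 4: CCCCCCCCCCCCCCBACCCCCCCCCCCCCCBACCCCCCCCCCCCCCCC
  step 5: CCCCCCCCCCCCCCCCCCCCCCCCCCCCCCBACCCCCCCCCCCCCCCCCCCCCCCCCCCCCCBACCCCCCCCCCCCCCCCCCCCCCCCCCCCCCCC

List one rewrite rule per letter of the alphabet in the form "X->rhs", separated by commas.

  step 4 ⇒ step 5: CCCCCCCCCCCCCCBACCCCCCCCCCCCCCBACCCCCCCCCCCCCCCC ⇒ CC·CC·CC·CC·CC·CC·CC·CC·CC·CC·CC·CC·CC·CC·CC·BA·CC·CC·CC·CC·CC·CC·CC·CC·CC·CC·CC·CC·CC·CC·CC·BA·CC·CC·CC·CC·CC·CC·CC·CC·CC·CC·CC·CC·CC·CC·CC·CC
    A ↦ BA
    B ↦ CC
    C ↦ CC

A->BA, B->CC, C->CC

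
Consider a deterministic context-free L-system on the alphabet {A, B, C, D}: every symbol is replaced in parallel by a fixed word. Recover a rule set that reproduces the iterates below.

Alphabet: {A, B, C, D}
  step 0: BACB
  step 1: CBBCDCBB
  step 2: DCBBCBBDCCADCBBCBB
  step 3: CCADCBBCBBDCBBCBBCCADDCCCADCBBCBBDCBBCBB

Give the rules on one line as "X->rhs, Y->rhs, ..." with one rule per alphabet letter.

A->C, B->CBB, C->D, D->CCA

  step 2 ⇒ step 3: DCBBCBBDCCADCBBCBB ⇒ CCA·D·CBB·CBB·D·CBB·CBB·CCA·D·D·C·CCA·D·CBB·CBB·D·CBB·CBB
    A ↦ C
    B ↦ CBB
    C ↦ D
    D ↦ CCA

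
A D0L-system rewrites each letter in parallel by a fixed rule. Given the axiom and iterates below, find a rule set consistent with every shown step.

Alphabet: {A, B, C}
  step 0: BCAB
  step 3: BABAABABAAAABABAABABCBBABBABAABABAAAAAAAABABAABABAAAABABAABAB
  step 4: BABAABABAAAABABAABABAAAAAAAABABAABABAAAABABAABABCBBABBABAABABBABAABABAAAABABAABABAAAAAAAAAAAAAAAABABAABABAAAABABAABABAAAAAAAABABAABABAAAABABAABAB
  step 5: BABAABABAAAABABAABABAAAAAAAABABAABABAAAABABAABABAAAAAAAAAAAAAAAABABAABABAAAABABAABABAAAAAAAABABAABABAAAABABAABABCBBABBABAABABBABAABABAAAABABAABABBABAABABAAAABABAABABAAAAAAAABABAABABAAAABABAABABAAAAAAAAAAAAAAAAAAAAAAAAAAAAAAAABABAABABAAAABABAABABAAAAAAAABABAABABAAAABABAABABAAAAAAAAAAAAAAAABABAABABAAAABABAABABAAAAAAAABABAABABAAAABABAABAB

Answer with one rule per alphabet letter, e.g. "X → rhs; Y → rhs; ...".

  step 4 ⇒ step 5: BABAABABAAAABABAABABAAAAAAAABABAABABAAAABABAABABCBBABBABAABABBABAABABAAAABABAABABAAAAAAAAAAAAAAAABABAABABAAAABABAABABAAAAAAAABABAABABAAAABABAABAB ⇒ BAB·AA·BAB·AA·AA·BAB·AA·BAB·AA·AA·AA·AA·BAB·AA·BAB·AA·AA·BAB·AA·BAB·AA·AA·AA·AA·AA·AA·AA·AA·BAB·AA·BAB·AA·AA·BAB·AA·BAB·AA·AA·AA·AA·BAB·AA·BAB·AA·AA·BAB·AA·BAB·CB·BAB·BAB·AA·BAB·BAB·AA·BAB·AA·AA·BAB·AA·BAB·BAB·AA·BAB·AA·AA·BAB·AA·BAB·AA·AA·AA·AA·BAB·AA·BAB·AA·AA·BAB·AA·BAB·AA·AA·AA·AA·AA·AA·AA·AA·AA·AA·AA·AA·AA·AA·AA·AA·BAB·AA·BAB·AA·AA·BAB·AA·BAB·AA·AA·AA·AA·BAB·AA·BAB·AA·AA·BAB·AA·BAB·AA·AA·AA·AA·AA·AA·AA·AA·BAB·AA·BAB·AA·AA·BAB·AA·BAB·AA·AA·AA·AA·BAB·AA·BAB·AA·AA·BAB·AA·BAB
    A ↦ AA
    B ↦ BAB
    C ↦ CB

A->AA, B->BAB, C->CB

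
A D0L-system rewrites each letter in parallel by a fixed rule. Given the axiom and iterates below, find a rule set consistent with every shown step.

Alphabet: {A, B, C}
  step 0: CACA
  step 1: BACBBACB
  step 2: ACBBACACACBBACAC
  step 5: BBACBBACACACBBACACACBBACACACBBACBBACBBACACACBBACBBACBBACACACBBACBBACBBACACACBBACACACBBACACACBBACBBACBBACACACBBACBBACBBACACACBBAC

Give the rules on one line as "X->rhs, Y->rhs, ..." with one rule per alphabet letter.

  step 1 ⇒ step 2: BACBBACB ⇒ AC·B·BAC·AC·AC·B·BAC·AC
    A ↦ B
    B ↦ AC
    C ↦ BAC

A->B, B->AC, C->BAC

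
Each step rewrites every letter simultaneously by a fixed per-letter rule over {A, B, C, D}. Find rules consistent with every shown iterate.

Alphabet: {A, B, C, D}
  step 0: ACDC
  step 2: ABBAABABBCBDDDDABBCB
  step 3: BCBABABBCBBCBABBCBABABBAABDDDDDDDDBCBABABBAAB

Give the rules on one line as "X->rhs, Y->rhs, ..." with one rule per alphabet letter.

  step 2 ⇒ step 3: ABBAABABBCBDDDDABBCB ⇒ BCB·AB·AB·BCB·BCB·AB·BCB·AB·AB·BA·AB·DD·DD·DD·DD·BCB·AB·AB·BA·AB
    A ↦ BCB
    B ↦ AB
    C ↦ BA
    D ↦ DD

A->BCB, B->AB, C->BA, D->DD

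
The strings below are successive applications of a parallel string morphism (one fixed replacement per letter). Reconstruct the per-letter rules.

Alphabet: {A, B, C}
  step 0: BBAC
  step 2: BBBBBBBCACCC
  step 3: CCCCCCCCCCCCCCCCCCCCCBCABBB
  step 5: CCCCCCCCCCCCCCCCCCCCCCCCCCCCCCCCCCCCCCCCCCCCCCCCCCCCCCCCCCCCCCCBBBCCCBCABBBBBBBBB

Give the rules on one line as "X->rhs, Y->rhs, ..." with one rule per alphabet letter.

A->CA, B->CCC, C->B

  step 2 ⇒ step 3: BBBBBBBCACCC ⇒ CCC·CCC·CCC·CCC·CCC·CCC·CCC·B·CA·B·B·B
    A ↦ CA
    B ↦ CCC
    C ↦ B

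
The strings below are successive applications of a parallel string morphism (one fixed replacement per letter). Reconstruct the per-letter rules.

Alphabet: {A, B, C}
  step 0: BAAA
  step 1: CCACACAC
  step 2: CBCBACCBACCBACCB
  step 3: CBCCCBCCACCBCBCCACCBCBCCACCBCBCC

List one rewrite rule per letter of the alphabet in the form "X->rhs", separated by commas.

  step 2 ⇒ step 3: CBCBACCBACCBACCB ⇒ CB·CC·CB·CC·AC·CB·CB·CC·AC·CB·CB·CC·AC·CB·CB·CC
    A ↦ AC
    B ↦ CC
    C ↦ CB

A->AC, B->CC, C->CB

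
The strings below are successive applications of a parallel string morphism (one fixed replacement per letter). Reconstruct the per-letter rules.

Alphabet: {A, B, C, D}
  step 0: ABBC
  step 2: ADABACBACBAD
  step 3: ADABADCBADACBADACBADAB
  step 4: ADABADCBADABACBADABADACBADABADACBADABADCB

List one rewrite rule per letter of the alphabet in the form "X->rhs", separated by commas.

  step 3 ⇒ step 4: ADABADCBADACBADACBADAB ⇒ AD·AB·AD·CB·AD·AB·A·CB·AD·AB·AD·A·CB·AD·AB·AD·A·CB·AD·AB·AD·CB
    A ↦ AD
    B ↦ CB
    C ↦ A
    D ↦ AB

A->AD, B->CB, C->A, D->AB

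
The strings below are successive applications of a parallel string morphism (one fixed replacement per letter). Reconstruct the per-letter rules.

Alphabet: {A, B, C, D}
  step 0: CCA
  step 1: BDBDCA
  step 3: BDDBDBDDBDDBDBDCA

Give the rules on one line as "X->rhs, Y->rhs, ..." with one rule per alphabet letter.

A->CA, B->D, C->BD, D->BD

  step 0 ⇒ step 1: CCA ⇒ BD·BD·CA
    A ↦ CA
    C ↦ BD
    B ↦ D  (constrained at step 1)
    D ↦ BD  (constrained at step 1)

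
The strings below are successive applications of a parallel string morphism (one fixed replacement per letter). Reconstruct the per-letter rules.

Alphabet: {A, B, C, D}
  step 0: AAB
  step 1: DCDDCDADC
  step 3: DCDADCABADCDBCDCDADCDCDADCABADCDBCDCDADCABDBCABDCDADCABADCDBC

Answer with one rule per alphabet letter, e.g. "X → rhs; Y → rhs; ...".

A->DCD, B->ADC, C->DBC, D->AB

  step 0 ⇒ step 1: AAB ⇒ DCD·DCD·ADC
    A ↦ DCD
    B ↦ ADC
    C ↦ DBC  (constrained at step 1)
    D ↦ AB  (constrained at step 1)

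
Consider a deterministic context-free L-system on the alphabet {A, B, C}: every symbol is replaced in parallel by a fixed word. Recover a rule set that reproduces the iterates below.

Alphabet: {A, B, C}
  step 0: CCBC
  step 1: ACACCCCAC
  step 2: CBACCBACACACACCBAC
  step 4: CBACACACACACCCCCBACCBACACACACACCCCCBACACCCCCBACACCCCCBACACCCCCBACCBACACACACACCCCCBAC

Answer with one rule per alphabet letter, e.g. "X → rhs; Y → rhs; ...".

  step 1 ⇒ step 2: ACACCCCAC ⇒ CB·AC·CB·AC·AC·AC·AC·CB·AC
    A ↦ CB
    C ↦ AC
  step 0 ⇒ step 1: CCBC ⇒ AC·AC·CCC·AC
    B ↦ CCC

A->CB, B->CCC, C->AC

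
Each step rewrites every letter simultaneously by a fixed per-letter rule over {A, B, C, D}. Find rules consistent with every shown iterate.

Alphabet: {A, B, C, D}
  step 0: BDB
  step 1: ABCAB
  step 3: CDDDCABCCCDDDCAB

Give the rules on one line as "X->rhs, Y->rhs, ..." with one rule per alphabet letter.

A->DC, B->AB, C->DD, D->C

  step 0 ⇒ step 1: BDB ⇒ AB·C·AB
    B ↦ AB
    D ↦ C
    A ↦ DC  (constrained at step 1)
    C ↦ DD  (constrained at step 1)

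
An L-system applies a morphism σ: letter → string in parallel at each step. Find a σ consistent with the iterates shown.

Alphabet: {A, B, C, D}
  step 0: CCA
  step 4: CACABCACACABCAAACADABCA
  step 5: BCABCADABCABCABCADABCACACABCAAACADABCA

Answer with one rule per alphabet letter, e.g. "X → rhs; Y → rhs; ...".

  step 4 ⇒ step 5: CACABCACACABCAAACADABCA ⇒ B·CA·B·CA·DA·B·CA·B·CA·B·CA·DA·B·CA·CA·CA·B·CA·AA·CA·DA·B·CA
    A ↦ CA
    B ↦ DA
    C ↦ B
    D ↦ AA

A->CA, B->DA, C->B, D->AA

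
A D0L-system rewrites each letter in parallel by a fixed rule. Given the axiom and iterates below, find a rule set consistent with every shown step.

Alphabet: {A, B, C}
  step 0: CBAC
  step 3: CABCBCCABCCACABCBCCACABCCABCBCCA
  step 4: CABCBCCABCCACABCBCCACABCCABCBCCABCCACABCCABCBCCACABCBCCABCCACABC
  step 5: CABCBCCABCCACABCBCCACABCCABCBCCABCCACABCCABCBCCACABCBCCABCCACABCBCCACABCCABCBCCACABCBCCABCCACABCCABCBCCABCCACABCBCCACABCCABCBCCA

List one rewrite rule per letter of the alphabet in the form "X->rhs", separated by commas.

A->BC, B->BC, C->CA

  step 4 ⇒ step 5: CABCBCCABCCACABCBCCACABCCABCBCCABCCACABCCABCBCCACABCBCCABCCACABC ⇒ CA·BC·BC·CA·BC·CA·CA·BC·BC·CA·CA·BC·CA·BC·BC·CA·BC·CA·CA·BC·CA·BC·BC·CA·CA·BC·BC·CA·BC·CA·CA·BC·BC·CA·CA·BC·CA·BC·BC·CA·CA·BC·BC·CA·BC·CA·CA·BC·CA·BC·BC·CA·BC·CA·CA·BC·BC·CA·CA·BC·CA·BC·BC·CA
    A ↦ BC
    B ↦ BC
    C ↦ CA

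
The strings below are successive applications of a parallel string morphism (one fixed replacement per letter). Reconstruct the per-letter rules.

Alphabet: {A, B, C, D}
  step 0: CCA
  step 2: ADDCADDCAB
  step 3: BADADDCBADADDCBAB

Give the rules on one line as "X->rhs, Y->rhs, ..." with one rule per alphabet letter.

A->B, B->AB, C->DC, D->AD

  step 2 ⇒ step 3: ADDCADDCAB ⇒ B·AD·AD·DC·B·AD·AD·DC·B·AB
    A ↦ B
    B ↦ AB
    C ↦ DC
    D ↦ AD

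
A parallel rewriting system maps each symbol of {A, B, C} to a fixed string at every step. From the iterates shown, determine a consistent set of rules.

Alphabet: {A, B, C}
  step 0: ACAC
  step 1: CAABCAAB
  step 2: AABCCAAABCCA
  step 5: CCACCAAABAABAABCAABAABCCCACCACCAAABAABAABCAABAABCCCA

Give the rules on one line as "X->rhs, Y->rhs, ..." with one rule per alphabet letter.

  step 1 ⇒ step 2: CAABCAAB ⇒ AAB·C·C·A·AAB·C·C·A
    A ↦ C
    B ↦ A
    C ↦ AAB

A->C, B->A, C->AAB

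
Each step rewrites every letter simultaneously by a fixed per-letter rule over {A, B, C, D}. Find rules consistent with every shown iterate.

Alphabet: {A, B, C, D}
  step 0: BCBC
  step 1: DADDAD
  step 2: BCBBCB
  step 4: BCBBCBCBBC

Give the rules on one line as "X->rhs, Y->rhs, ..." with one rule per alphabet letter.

  step 1 ⇒ step 2: DADDAD ⇒ B·C·B·B·C·B
    A ↦ C
    D ↦ B
  step 0 ⇒ step 1: BCBC ⇒ DA·D·DA·D
    B ↦ DA
  step 0 ⇒ step 1: BCBC ⇒ DA·D·DA·D
    C ↦ D

A->C, B->DA, C->D, D->B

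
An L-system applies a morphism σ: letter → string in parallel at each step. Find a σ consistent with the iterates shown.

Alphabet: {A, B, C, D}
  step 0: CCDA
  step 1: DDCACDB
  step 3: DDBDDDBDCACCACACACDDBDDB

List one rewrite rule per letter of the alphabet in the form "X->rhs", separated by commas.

A->DB, B->A, C->D, D->CAC

  step 0 ⇒ step 1: CCDA ⇒ D·D·CAC·DB
    A ↦ DB
    C ↦ D
    D ↦ CAC
    B ↦ A  (constrained at step 1)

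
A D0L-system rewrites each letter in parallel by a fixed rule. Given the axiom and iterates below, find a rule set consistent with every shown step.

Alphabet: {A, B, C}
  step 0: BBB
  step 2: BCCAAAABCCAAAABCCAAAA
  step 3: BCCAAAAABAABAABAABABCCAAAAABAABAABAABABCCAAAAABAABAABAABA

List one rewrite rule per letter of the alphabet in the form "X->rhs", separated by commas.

A->ABA, B->BCC, C->AA

  step 2 ⇒ step 3: BCCAAAABCCAAAABCCAAAA ⇒ BCC·AA·AA·ABA·ABA·ABA·ABA·BCC·AA·AA·ABA·ABA·ABA·ABA·BCC·AA·AA·ABA·ABA·ABA·ABA
    A ↦ ABA
    B ↦ BCC
    C ↦ AA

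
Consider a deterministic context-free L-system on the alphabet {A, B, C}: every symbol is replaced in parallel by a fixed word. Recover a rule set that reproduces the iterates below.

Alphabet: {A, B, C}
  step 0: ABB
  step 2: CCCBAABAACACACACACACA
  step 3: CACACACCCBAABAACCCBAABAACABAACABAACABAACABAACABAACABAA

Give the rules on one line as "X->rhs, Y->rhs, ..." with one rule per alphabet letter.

A->BAA, B->CCC, C->CA

  step 2 ⇒ step 3: CCCBAABAACACACACACACA ⇒ CA·CA·CA·CCC·BAA·BAA·CCC·BAA·BAA·CA·BAA·CA·BAA·CA·BAA·CA·BAA·CA·BAA·CA·BAA
    A ↦ BAA
    B ↦ CCC
    C ↦ CA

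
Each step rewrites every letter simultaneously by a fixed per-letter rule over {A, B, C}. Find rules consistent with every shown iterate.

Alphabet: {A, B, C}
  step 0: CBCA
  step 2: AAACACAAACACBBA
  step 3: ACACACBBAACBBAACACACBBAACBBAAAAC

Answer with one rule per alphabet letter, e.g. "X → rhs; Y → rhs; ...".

A->AC, B->A, C->BBA

  step 2 ⇒ step 3: AAACACAAACACBBA ⇒ AC·AC·AC·BBA·AC·BBA·AC·AC·AC·BBA·AC·BBA·A·A·AC
    A ↦ AC
    B ↦ A
    C ↦ BBA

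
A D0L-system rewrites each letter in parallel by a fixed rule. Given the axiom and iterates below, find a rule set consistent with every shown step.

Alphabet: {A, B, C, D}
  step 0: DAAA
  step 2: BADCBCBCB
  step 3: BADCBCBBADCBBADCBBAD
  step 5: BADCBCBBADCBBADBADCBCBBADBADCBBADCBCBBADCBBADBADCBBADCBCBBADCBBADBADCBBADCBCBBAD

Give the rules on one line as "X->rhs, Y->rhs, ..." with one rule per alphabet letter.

A->C, B->BAD, C->CB, D->B

  step 2 ⇒ step 3: BADCBCBCB ⇒ BAD·C·B·CB·BAD·CB·BAD·CB·BAD
    A ↦ C
    B ↦ BAD
    C ↦ CB
    D ↦ B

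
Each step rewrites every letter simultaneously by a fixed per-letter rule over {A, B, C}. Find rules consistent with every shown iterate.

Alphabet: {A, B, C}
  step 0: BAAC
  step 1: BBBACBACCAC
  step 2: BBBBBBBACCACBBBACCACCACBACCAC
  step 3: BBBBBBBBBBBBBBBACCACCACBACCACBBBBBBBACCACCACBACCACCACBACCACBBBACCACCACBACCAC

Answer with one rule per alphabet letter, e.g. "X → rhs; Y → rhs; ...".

A->BAC, B->BB, C->CAC

  step 2 ⇒ step 3: BBBBBBBACCACBBBACCACCACBACCAC ⇒ BB·BB·BB·BB·BB·BB·BB·BAC·CAC·CAC·BAC·CAC·BB·BB·BB·BAC·CAC·CAC·BAC·CAC·CAC·BAC·CAC·BB·BAC·CAC·CAC·BAC·CAC
    A ↦ BAC
    B ↦ BB
    C ↦ CAC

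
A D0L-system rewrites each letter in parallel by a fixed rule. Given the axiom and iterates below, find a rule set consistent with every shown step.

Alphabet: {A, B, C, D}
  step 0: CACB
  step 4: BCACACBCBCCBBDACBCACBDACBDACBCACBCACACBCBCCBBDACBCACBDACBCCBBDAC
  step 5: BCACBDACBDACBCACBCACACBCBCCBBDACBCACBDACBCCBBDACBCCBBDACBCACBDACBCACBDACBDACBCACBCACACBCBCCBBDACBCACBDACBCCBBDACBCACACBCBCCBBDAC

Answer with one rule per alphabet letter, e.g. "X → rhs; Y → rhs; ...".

  step 4 ⇒ step 5: BCACACBCBCCBBDACBCACBDACBDACBCACBCACACBCBCCBBDACBCACBDACBCCBBDAC ⇒ BC·AC·BD·AC·BD·AC·BC·AC·BC·AC·AC·BC·BC·CB·BD·AC·BC·AC·BD·AC·BC·CB·BD·AC·BC·CB·BD·AC·BC·AC·BD·AC·BC·AC·BD·AC·BD·AC·BC·AC·BC·AC·AC·BC·BC·CB·BD·AC·BC·AC·BD·AC·BC·CB·BD·AC·BC·AC·AC·BC·BC·CB·BD·AC
    A ↦ BD
    B ↦ BC
    C ↦ AC
    D ↦ CB

A->BD, B->BC, C->AC, D->CB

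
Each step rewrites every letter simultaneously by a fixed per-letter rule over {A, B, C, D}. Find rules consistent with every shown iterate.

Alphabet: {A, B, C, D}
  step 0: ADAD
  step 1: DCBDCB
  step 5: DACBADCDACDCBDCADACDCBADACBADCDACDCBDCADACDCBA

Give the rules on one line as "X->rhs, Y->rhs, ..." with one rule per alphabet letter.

  step 0 ⇒ step 1: ADAD ⇒ DC·B·DC·B
    A ↦ DC
    D ↦ B
    B ↦ DAC  (constrained at step 1)
    C ↦ A  (constrained at step 1)

A->DC, B->DAC, C->A, D->B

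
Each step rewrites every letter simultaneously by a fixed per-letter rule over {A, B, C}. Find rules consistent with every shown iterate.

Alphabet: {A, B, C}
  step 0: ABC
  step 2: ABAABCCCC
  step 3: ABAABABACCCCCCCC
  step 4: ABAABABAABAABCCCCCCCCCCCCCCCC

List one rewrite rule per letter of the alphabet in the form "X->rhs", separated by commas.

A->AB, B->A, C->CC

  step 3 ⇒ step 4: ABAABABACCCCCCCC ⇒ AB·A·AB·AB·A·AB·A·AB·CC·CC·CC·CC·CC·CC·CC·CC
    A ↦ AB
    B ↦ A
    C ↦ CC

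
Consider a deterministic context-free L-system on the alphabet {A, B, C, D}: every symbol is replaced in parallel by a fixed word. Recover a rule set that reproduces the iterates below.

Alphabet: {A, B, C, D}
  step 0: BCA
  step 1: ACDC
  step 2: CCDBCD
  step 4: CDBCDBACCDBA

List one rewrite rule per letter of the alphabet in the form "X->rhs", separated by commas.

A->C, B->A, C->CD, D->B

  step 1 ⇒ step 2: ACDC ⇒ C·CD·B·CD
    A ↦ C
    C ↦ CD
    D ↦ B
  step 0 ⇒ step 1: BCA ⇒ A·CD·C
    B ↦ A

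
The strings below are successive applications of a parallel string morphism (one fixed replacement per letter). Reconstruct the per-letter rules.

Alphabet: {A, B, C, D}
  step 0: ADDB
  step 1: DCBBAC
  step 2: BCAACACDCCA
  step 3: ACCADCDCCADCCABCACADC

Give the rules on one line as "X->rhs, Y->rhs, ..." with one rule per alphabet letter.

A->DC, B->AC, C->CA, D->B

  step 2 ⇒ step 3: BCAACACDCCA ⇒ AC·CA·DC·DC·CA·DC·CA·B·CA·CA·DC
    A ↦ DC
    B ↦ AC
    C ↦ CA
    D ↦ B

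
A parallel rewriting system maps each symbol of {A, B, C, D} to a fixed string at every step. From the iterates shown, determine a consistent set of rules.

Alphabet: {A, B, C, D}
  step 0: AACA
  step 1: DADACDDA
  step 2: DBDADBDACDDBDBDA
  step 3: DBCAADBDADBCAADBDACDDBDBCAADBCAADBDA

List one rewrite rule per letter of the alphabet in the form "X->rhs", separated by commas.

  step 2 ⇒ step 3: DBDADBDACDDBDBDA ⇒ DB·CAA·DB·DA·DB·CAA·DB·DA·CD·DB·DB·CAA·DB·CAA·DB·DA
    A ↦ DA
    B ↦ CAA
    C ↦ CD
    D ↦ DB

A->DA, B->CAA, C->CD, D->DB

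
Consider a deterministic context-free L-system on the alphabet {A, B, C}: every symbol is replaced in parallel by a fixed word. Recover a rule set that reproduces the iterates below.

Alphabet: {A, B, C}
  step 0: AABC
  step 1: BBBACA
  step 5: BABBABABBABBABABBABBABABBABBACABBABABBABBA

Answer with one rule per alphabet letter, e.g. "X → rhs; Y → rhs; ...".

A->B, B->BA, C->CA

  step 0 ⇒ step 1: AABC ⇒ B·B·BA·CA
    A ↦ B
    B ↦ BA
    C ↦ CA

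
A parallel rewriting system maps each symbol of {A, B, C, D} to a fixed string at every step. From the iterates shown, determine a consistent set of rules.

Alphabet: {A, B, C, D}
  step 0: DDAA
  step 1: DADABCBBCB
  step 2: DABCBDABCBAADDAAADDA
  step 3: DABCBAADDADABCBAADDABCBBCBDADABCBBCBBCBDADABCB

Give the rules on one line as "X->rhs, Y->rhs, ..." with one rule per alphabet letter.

  step 2 ⇒ step 3: DABCBDABCBAADDAAADDA ⇒ DA·BCB·A·ADD·A·DA·BCB·A·ADD·A·BCB·BCB·DA·DA·BCB·BCB·BCB·DA·DA·BCB
    A ↦ BCB
    B ↦ A
    C ↦ ADD
    D ↦ DA

A->BCB, B->A, C->ADD, D->DA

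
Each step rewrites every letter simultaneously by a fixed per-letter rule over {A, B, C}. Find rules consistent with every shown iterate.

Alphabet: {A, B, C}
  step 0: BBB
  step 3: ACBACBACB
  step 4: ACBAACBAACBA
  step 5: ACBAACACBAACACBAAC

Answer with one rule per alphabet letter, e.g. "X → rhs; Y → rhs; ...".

  step 4 ⇒ step 5: ACBAACBAACBA ⇒ AC·B·A·AC·AC·B·A·AC·AC·B·A·AC
    A ↦ AC
    B ↦ A
    C ↦ B

A->AC, B->A, C->B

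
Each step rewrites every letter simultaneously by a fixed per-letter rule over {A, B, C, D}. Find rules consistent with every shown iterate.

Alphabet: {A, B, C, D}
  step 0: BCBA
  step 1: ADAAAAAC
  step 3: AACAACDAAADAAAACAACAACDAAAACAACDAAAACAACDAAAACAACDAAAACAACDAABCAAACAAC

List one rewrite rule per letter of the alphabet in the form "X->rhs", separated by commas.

  step 0 ⇒ step 1: BCBA ⇒ A·DAA·A·AAC
    A ↦ AAC
    B ↦ A
    C ↦ DAA
    D ↦ BCA  (constrained at step 1)

A->AAC, B->A, C->DAA, D->BCA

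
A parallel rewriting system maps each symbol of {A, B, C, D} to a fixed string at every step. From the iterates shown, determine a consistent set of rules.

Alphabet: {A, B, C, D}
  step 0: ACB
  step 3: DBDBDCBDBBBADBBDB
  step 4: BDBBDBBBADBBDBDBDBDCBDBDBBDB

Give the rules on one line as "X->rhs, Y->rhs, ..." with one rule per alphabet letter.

  step 3 ⇒ step 4: DBDBDCBDBBBADBBDB ⇒ B·DB·B·DB·B·BA·DB·B·DB·DB·DB·DC·B·DB·DB·B·DB
    A ↦ DC
    B ↦ DB
    C ↦ BA
    D ↦ B

A->DC, B->DB, C->BA, D->B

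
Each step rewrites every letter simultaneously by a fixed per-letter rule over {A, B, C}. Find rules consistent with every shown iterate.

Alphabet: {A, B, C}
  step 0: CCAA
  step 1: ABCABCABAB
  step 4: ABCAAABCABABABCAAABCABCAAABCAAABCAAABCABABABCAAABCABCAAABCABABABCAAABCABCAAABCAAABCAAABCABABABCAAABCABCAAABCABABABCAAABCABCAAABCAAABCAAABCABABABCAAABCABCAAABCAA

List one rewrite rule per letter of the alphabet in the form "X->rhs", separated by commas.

A->AB, B->CAA, C->ABC

  step 0 ⇒ step 1: CCAA ⇒ ABC·ABC·AB·AB
    A ↦ AB
    C ↦ ABC
    B ↦ CAA  (constrained at step 1)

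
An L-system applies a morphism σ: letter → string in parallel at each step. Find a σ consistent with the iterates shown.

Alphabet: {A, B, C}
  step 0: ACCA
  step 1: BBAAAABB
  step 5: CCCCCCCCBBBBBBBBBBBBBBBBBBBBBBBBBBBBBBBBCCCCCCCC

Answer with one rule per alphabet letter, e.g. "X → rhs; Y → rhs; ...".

  step 0 ⇒ step 1: ACCA ⇒ BB·AA·AA·BB
    A ↦ BB
    C ↦ AA
    B ↦ C  (constrained at step 1)

A->BB, B->C, C->AA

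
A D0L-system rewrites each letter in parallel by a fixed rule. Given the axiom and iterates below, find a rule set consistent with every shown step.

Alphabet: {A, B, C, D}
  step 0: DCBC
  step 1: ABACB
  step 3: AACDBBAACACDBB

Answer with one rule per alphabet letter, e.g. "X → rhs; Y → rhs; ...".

A->DB, B->AC, C->B, D->A

  step 0 ⇒ step 1: DCBC ⇒ A·B·AC·B
    B ↦ AC
    C ↦ B
    D ↦ A
    A ↦ DB  (constrained at step 1)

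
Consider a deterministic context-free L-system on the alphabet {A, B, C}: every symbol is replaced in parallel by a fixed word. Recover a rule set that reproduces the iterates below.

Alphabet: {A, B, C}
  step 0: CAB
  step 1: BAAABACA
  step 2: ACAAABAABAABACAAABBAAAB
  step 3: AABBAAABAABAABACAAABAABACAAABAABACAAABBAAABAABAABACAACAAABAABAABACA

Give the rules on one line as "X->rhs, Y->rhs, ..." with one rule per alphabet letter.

  step 2 ⇒ step 3: ACAAABAABAABACAAABBAAAB ⇒ AAB·BA·AAB·AAB·AAB·ACA·AAB·AAB·ACA·AAB·AAB·ACA·AAB·BA·AAB·AAB·AAB·ACA·ACA·AAB·AAB·AAB·ACA
    A ↦ AAB
    B ↦ ACA
    C ↦ BA

A->AAB, B->ACA, C->BA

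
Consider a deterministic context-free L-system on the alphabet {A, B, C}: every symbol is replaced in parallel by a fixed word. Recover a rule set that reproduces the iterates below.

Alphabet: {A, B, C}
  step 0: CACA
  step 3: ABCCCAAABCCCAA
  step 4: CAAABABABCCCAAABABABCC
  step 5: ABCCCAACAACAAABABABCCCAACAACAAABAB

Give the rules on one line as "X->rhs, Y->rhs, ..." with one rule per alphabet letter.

  step 4 ⇒ step 5: CAAABABABCCCAAABABABCC ⇒ AB·C·C·C·AA·C·AA·C·AA·AB·AB·AB·C·C·C·AA·C·AA·C·AA·AB·AB
    A ↦ C
    B ↦ AA
    C ↦ AB

A->C, B->AA, C->AB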